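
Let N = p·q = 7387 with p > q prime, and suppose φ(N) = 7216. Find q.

83

φ(n) = (p−1)(q−1) = n − (p+q) + 1, so p + q = 7387 − 7216 + 1 = 172.
p and q are the roots of t² − 172t + 7387 = 0.
Discriminant: 172² − 4·7387 = 29584 − 29548 = 36; √36 = 6.
q = (172 − 6)/2 = 83, p = (172 + 6)/2 = 89.
Check: 83 · 89 = 7387.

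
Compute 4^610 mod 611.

425

4^1 ≡ 4 (mod 611)
4^2 ≡ 4^2 = 16 ≡ 16 (mod 611)
4^4 ≡ 16^2 = 256 ≡ 256 (mod 611)
4^8 ≡ 256^2 = 65536 ≡ 159 (mod 611)
4^16 ≡ 159^2 = 25281 ≡ 230 (mod 611)
4^32 ≡ 230^2 = 52900 ≡ 354 (mod 611)
4^64 ≡ 354^2 = 125316 ≡ 61 (mod 611)
4^128 ≡ 61^2 = 3721 ≡ 55 (mod 611)
4^256 ≡ 55^2 = 3025 ≡ 581 (mod 611)
4^512 ≡ 581^2 = 337561 ≡ 289 (mod 611)
610 = 512 + 64 + 32 + 2 in binary powers of 2.
So 4^610 ≡ 289 · 61 · 354 · 16 ≡ 425 (mod 611).
Since 425 ≠ 1, base 4 is a Fermat witness: 611 is composite.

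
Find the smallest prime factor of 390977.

390977 is odd.
Digit sum 35, not divisible by 3.
Ends in 7: not divisible by 5.
7: 390977 = 7·55853 + 6
11: 390977 = 11·35543 + 4
13: 390977 = 13·30075 + 2
17: 390977 = 17·22998 + 11
19: 390977 = 19·20577 + 14
23: 390977 = 23·16999

23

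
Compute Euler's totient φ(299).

264

Factor: 299 = 13 · 23.
φ(299) = (13−1) · (23−1) = 12 · 22 = 264.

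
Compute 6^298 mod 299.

121

6^1 ≡ 6 (mod 299)
6^2 ≡ 6^2 = 36 ≡ 36 (mod 299)
6^4 ≡ 36^2 = 1296 ≡ 100 (mod 299)
6^8 ≡ 100^2 = 10000 ≡ 133 (mod 299)
6^16 ≡ 133^2 = 17689 ≡ 48 (mod 299)
6^32 ≡ 48^2 = 2304 ≡ 211 (mod 299)
6^64 ≡ 211^2 = 44521 ≡ 269 (mod 299)
6^128 ≡ 269^2 = 72361 ≡ 3 (mod 299)
6^256 ≡ 3^2 = 9 ≡ 9 (mod 299)
298 = 256 + 32 + 8 + 2 in binary powers of 2.
So 6^298 ≡ 9 · 211 · 133 · 36 ≡ 121 (mod 299).
Since 121 ≠ 1, base 6 is a Fermat witness: 299 is composite.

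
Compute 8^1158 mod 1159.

590

8^1 ≡ 8 (mod 1159)
8^2 ≡ 8^2 = 64 ≡ 64 (mod 1159)
8^4 ≡ 64^2 = 4096 ≡ 619 (mod 1159)
8^8 ≡ 619^2 = 383161 ≡ 691 (mod 1159)
8^16 ≡ 691^2 = 477481 ≡ 1132 (mod 1159)
8^32 ≡ 1132^2 = 1281424 ≡ 729 (mod 1159)
8^64 ≡ 729^2 = 531441 ≡ 619 (mod 1159)
8^128 ≡ 619^2 = 383161 ≡ 691 (mod 1159)
8^256 ≡ 691^2 = 477481 ≡ 1132 (mod 1159)
8^512 ≡ 1132^2 = 1281424 ≡ 729 (mod 1159)
8^1024 ≡ 729^2 = 531441 ≡ 619 (mod 1159)
1158 = 1024 + 128 + 4 + 2 in binary powers of 2.
So 8^1158 ≡ 619 · 691 · 619 · 64 ≡ 590 (mod 1159).
Since 590 ≠ 1, base 8 is a Fermat witness: 1159 is composite.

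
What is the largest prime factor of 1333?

1333 = 31 · 43
43 is prime.
So 1333 = 31 · 43; the largest prime factor is 43.

43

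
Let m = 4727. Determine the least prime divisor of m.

29

4727 is odd.
Digit sum 20, not divisible by 3.
Ends in 7: not divisible by 5.
7: 4727 = 7·675 + 2
11: 4727 = 11·429 + 8
13: 4727 = 13·363 + 8
17: 4727 = 17·278 + 1
19: 4727 = 19·248 + 15
23: 4727 = 23·205 + 12
29: 4727 = 29·163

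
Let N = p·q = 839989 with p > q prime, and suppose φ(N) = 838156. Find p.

φ(n) = (p−1)(q−1) = n − (p+q) + 1, so p + q = 839989 − 838156 + 1 = 1834.
p and q are the roots of t² − 1834t + 839989 = 0.
Discriminant: 1834² − 4·839989 = 3363556 − 3359956 = 3600; √3600 = 60.
q = (1834 − 60)/2 = 887, p = (1834 + 60)/2 = 947.
Check: 887 · 947 = 839989.

947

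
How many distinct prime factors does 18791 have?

3

18791 = 19 · 989
989 = 23 · 43
18791 = 19 · 23 · 43, which has 3 distinct prime factors.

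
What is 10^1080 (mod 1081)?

813

10^1 ≡ 10 (mod 1081)
10^2 ≡ 10^2 = 100 ≡ 100 (mod 1081)
10^4 ≡ 100^2 = 10000 ≡ 271 (mod 1081)
10^8 ≡ 271^2 = 73441 ≡ 1014 (mod 1081)
10^16 ≡ 1014^2 = 1028196 ≡ 165 (mod 1081)
10^32 ≡ 165^2 = 27225 ≡ 200 (mod 1081)
10^64 ≡ 200^2 = 40000 ≡ 3 (mod 1081)
10^128 ≡ 3^2 = 9 ≡ 9 (mod 1081)
10^256 ≡ 9^2 = 81 ≡ 81 (mod 1081)
10^512 ≡ 81^2 = 6561 ≡ 75 (mod 1081)
10^1024 ≡ 75^2 = 5625 ≡ 220 (mod 1081)
1080 = 1024 + 32 + 16 + 8 in binary powers of 2.
So 10^1080 ≡ 220 · 200 · 165 · 1014 ≡ 813 (mod 1081).
Since 813 ≠ 1, base 10 is a Fermat witness: 1081 is composite.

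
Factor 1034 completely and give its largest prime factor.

1034 = 2 · 517
517 = 11 · 47
47 is prime.
So 1034 = 2 · 11 · 47; the largest prime factor is 47.

47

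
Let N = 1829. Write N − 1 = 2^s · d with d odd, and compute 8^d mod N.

1829 − 1 = 1828 = 2^2 · 457, so d = 457.
8^1 ≡ 8 (mod 1829)
8^2 ≡ 8^2 = 64 ≡ 64 (mod 1829)
8^4 ≡ 64^2 = 4096 ≡ 438 (mod 1829)
8^8 ≡ 438^2 = 191844 ≡ 1628 (mod 1829)
8^16 ≡ 1628^2 = 2650384 ≡ 163 (mod 1829)
8^32 ≡ 163^2 = 26569 ≡ 963 (mod 1829)
8^64 ≡ 963^2 = 927369 ≡ 66 (mod 1829)
8^128 ≡ 66^2 = 4356 ≡ 698 (mod 1829)
8^256 ≡ 698^2 = 487204 ≡ 690 (mod 1829)
457 = 256 + 128 + 64 + 8 + 1 in binary powers of 2.
So 8^457 ≡ 690 · 698 · 66 · 1628 · 8 ≡ 157 (mod 1829).
Squaring chain: 157 → 872; never reaches −1, so base 8 is a Miller–Rabin witness that 1829 is composite.

157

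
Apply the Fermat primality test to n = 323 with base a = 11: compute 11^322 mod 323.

87

11^1 ≡ 11 (mod 323)
11^2 ≡ 11^2 = 121 ≡ 121 (mod 323)
11^4 ≡ 121^2 = 14641 ≡ 106 (mod 323)
11^8 ≡ 106^2 = 11236 ≡ 254 (mod 323)
11^16 ≡ 254^2 = 64516 ≡ 239 (mod 323)
11^32 ≡ 239^2 = 57121 ≡ 273 (mod 323)
11^64 ≡ 273^2 = 74529 ≡ 239 (mod 323)
11^128 ≡ 239^2 = 57121 ≡ 273 (mod 323)
11^256 ≡ 273^2 = 74529 ≡ 239 (mod 323)
322 = 256 + 64 + 2 in binary powers of 2.
So 11^322 ≡ 239 · 239 · 121 ≡ 87 (mod 323).
Since 87 ≠ 1, base 11 is a Fermat witness: 323 is composite.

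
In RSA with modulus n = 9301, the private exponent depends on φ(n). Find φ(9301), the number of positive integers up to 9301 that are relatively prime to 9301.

9100

Factor: 9301 = 71 · 131.
φ(9301) = (71−1) · (131−1) = 70 · 130 = 9100.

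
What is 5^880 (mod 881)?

5^1 ≡ 5 (mod 881)
5^2 ≡ 5^2 = 25 ≡ 25 (mod 881)
5^4 ≡ 25^2 = 625 ≡ 625 (mod 881)
5^8 ≡ 625^2 = 390625 ≡ 342 (mod 881)
5^16 ≡ 342^2 = 116964 ≡ 672 (mod 881)
5^32 ≡ 672^2 = 451584 ≡ 512 (mod 881)
5^64 ≡ 512^2 = 262144 ≡ 487 (mod 881)
5^128 ≡ 487^2 = 237169 ≡ 180 (mod 881)
5^256 ≡ 180^2 = 32400 ≡ 684 (mod 881)
5^512 ≡ 684^2 = 467856 ≡ 45 (mod 881)
880 = 512 + 256 + 64 + 32 + 16 in binary powers of 2.
So 5^880 ≡ 45 · 684 · 487 · 512 · 672 ≡ 1 (mod 881).
Since the result is 1, base 5 gives no evidence that 881 is composite.

1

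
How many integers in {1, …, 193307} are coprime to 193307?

178432

Factor: 193307 = 17 · 83 · 137.
φ(193307) = (17−1) · (83−1) · (137−1) = 16 · 82 · 136 = 178432.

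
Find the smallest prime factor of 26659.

53

26659 is odd.
Digit sum 28, not divisible by 3.
Ends in 9: not divisible by 5.
7: 26659 = 7·3808 + 3
11: 26659 = 11·2423 + 6
13: 26659 = 13·2050 + 9
17: 26659 = 17·1568 + 3
19: 26659 = 19·1403 + 2
23: 26659 = 23·1159 + 2
29: 26659 = 29·919 + 8
31: 26659 = 31·859 + 30
37: 26659 = 37·720 + 19
41: 26659 = 41·650 + 9
43: 26659 = 43·619 + 42
47: 26659 = 47·567 + 10
53: 26659 = 53·503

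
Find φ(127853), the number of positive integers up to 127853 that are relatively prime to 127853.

Factor: 127853 = 11 · 59 · 197.
φ(127853) = (11−1) · (59−1) · (197−1) = 10 · 58 · 196 = 113680.

113680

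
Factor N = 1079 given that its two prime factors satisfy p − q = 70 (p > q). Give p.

83

Since p = q + 70, we have 1079 = q(q + 70), so q² + 70q − 1079 = 0.
Discriminant: 70² + 4·1079 = 4900 + 4316 = 9216; √9216 = 96.
q = (−70 + 96)/2 = 13, and p = q + 70 = 83.
Check: 13 · 83 = 1079.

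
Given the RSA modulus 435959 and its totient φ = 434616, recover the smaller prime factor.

φ(n) = (p−1)(q−1) = n − (p+q) + 1, so p + q = 435959 − 434616 + 1 = 1344.
p and q are the roots of t² − 1344t + 435959 = 0.
Discriminant: 1344² − 4·435959 = 1806336 − 1743836 = 62500; √62500 = 250.
q = (1344 − 250)/2 = 547, p = (1344 + 250)/2 = 797.
Check: 547 · 797 = 435959.

547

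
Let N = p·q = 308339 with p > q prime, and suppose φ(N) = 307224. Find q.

503

φ(n) = (p−1)(q−1) = n − (p+q) + 1, so p + q = 308339 − 307224 + 1 = 1116.
p and q are the roots of t² − 1116t + 308339 = 0.
Discriminant: 1116² − 4·308339 = 1245456 − 1233356 = 12100; √12100 = 110.
q = (1116 − 110)/2 = 503, p = (1116 + 110)/2 = 613.
Check: 503 · 613 = 308339.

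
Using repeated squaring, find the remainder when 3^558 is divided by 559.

3^1 ≡ 3 (mod 559)
3^2 ≡ 3^2 = 9 ≡ 9 (mod 559)
3^4 ≡ 9^2 = 81 ≡ 81 (mod 559)
3^8 ≡ 81^2 = 6561 ≡ 412 (mod 559)
3^16 ≡ 412^2 = 169744 ≡ 367 (mod 559)
3^32 ≡ 367^2 = 134689 ≡ 529 (mod 559)
3^64 ≡ 529^2 = 279841 ≡ 341 (mod 559)
3^128 ≡ 341^2 = 116281 ≡ 9 (mod 559)
3^256 ≡ 9^2 = 81 ≡ 81 (mod 559)
3^512 ≡ 81^2 = 6561 ≡ 412 (mod 559)
558 = 512 + 32 + 8 + 4 + 2 in binary powers of 2.
So 3^558 ≡ 412 · 529 · 412 · 81 · 9 ≡ 391 (mod 559).
Since 391 ≠ 1, base 3 is a Fermat witness: 559 is composite.

391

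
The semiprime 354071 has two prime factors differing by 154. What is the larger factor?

Since p = q + 154, we have 354071 = q(q + 154), so q² + 154q − 354071 = 0.
Discriminant: 154² + 4·354071 = 23716 + 1416284 = 1440000; √1440000 = 1200.
q = (−154 + 1200)/2 = 523, and p = q + 154 = 677.
Check: 523 · 677 = 354071.

677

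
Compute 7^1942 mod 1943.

1387

7^1 ≡ 7 (mod 1943)
7^2 ≡ 7^2 = 49 ≡ 49 (mod 1943)
7^4 ≡ 49^2 = 2401 ≡ 458 (mod 1943)
7^8 ≡ 458^2 = 209764 ≡ 1863 (mod 1943)
7^16 ≡ 1863^2 = 3470769 ≡ 571 (mod 1943)
7^32 ≡ 571^2 = 326041 ≡ 1560 (mod 1943)
7^64 ≡ 1560^2 = 2433600 ≡ 964 (mod 1943)
7^128 ≡ 964^2 = 929296 ≡ 542 (mod 1943)
7^256 ≡ 542^2 = 293764 ≡ 371 (mod 1943)
7^512 ≡ 371^2 = 137641 ≡ 1631 (mod 1943)
7^1024 ≡ 1631^2 = 2660161 ≡ 194 (mod 1943)
1942 = 1024 + 512 + 256 + 128 + 16 + 4 + 2 in binary powers of 2.
So 7^1942 ≡ 194 · 1631 · 371 · 542 · 571 · 458 · 49 ≡ 1387 (mod 1943).
Since 1387 ≠ 1, base 7 is a Fermat witness: 1943 is composite.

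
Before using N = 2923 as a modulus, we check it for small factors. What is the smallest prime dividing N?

2923 is odd.
Digit sum 16, not divisible by 3.
Ends in 3: not divisible by 5.
7: 2923 = 7·417 + 4
11: 2923 = 11·265 + 8
13: 2923 = 13·224 + 11
17: 2923 = 17·171 + 16
19: 2923 = 19·153 + 16
23: 2923 = 23·127 + 2
29: 2923 = 29·100 + 23
31: 2923 = 31·94 + 9
37: 2923 = 37·79

37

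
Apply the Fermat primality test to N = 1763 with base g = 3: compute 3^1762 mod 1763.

583

3^1 ≡ 3 (mod 1763)
3^2 ≡ 3^2 = 9 ≡ 9 (mod 1763)
3^4 ≡ 9^2 = 81 ≡ 81 (mod 1763)
3^8 ≡ 81^2 = 6561 ≡ 1272 (mod 1763)
3^16 ≡ 1272^2 = 1617984 ≡ 1313 (mod 1763)
3^32 ≡ 1313^2 = 1723969 ≡ 1518 (mod 1763)
3^64 ≡ 1518^2 = 2304324 ≡ 83 (mod 1763)
3^128 ≡ 83^2 = 6889 ≡ 1600 (mod 1763)
3^256 ≡ 1600^2 = 2560000 ≡ 124 (mod 1763)
3^512 ≡ 124^2 = 15376 ≡ 1272 (mod 1763)
3^1024 ≡ 1272^2 = 1617984 ≡ 1313 (mod 1763)
1762 = 1024 + 512 + 128 + 64 + 32 + 2 in binary powers of 2.
So 3^1762 ≡ 1313 · 1272 · 1600 · 83 · 1518 · 9 ≡ 583 (mod 1763).
Since 583 ≠ 1, base 3 is a Fermat witness: 1763 is composite.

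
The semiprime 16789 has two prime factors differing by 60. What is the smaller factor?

103

Since p = q + 60, we have 16789 = q(q + 60), so q² + 60q − 16789 = 0.
Discriminant: 60² + 4·16789 = 3600 + 67156 = 70756; √70756 = 266.
q = (−60 + 266)/2 = 103, and p = q + 60 = 163.
Check: 103 · 163 = 16789.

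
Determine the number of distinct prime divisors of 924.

4

924 = 2^2 · 231
231 = 3 · 77
77 = 7 · 11
924 = 2^2 · 3 · 7 · 11, which has 4 distinct prime factors.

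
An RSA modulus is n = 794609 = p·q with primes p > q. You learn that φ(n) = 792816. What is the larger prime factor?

997

φ(n) = (p−1)(q−1) = n − (p+q) + 1, so p + q = 794609 − 792816 + 1 = 1794.
p and q are the roots of t² − 1794t + 794609 = 0.
Discriminant: 1794² − 4·794609 = 3218436 − 3178436 = 40000; √40000 = 200.
q = (1794 − 200)/2 = 797, p = (1794 + 200)/2 = 997.
Check: 797 · 997 = 794609.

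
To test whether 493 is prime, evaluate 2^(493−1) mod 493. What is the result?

373

2^1 ≡ 2 (mod 493)
2^2 ≡ 2^2 = 4 ≡ 4 (mod 493)
2^4 ≡ 4^2 = 16 ≡ 16 (mod 493)
2^8 ≡ 16^2 = 256 ≡ 256 (mod 493)
2^16 ≡ 256^2 = 65536 ≡ 460 (mod 493)
2^32 ≡ 460^2 = 211600 ≡ 103 (mod 493)
2^64 ≡ 103^2 = 10609 ≡ 256 (mod 493)
2^128 ≡ 256^2 = 65536 ≡ 460 (mod 493)
2^256 ≡ 460^2 = 211600 ≡ 103 (mod 493)
492 = 256 + 128 + 64 + 32 + 8 + 4 in binary powers of 2.
So 2^492 ≡ 103 · 460 · 256 · 103 · 256 · 16 ≡ 373 (mod 493).
Since 373 ≠ 1, base 2 is a Fermat witness: 493 is composite.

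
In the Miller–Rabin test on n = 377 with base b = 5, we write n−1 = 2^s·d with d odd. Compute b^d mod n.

377 − 1 = 376 = 2^3 · 47, so d = 47.
5^1 ≡ 5 (mod 377)
5^2 ≡ 5^2 = 25 ≡ 25 (mod 377)
5^4 ≡ 25^2 = 625 ≡ 248 (mod 377)
5^8 ≡ 248^2 = 61504 ≡ 53 (mod 377)
5^16 ≡ 53^2 = 2809 ≡ 170 (mod 377)
5^32 ≡ 170^2 = 28900 ≡ 248 (mod 377)
47 = 32 + 8 + 4 + 2 + 1 in binary powers of 2.
So 5^47 ≡ 248 · 53 · 248 · 25 · 5 ≡ 138 (mod 377).
Squaring chain: 138 → 194 → 313; never reaches −1, so base 5 is a Miller–Rabin witness that 377 is composite.

138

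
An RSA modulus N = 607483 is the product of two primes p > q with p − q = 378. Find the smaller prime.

Since p = q + 378, we have 607483 = q(q + 378), so q² + 378q − 607483 = 0.
Discriminant: 378² + 4·607483 = 142884 + 2429932 = 2572816; √2572816 = 1604.
q = (−378 + 1604)/2 = 613, and p = q + 378 = 991.
Check: 613 · 991 = 607483.

613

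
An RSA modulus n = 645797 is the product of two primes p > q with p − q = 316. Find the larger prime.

977

Since p = q + 316, we have 645797 = q(q + 316), so q² + 316q − 645797 = 0.
Discriminant: 316² + 4·645797 = 99856 + 2583188 = 2683044; √2683044 = 1638.
q = (−316 + 1638)/2 = 661, and p = q + 316 = 977.
Check: 661 · 977 = 645797.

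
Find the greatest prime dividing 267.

89

267 = 3 · 89
89 is prime.
So 267 = 3 · 89; the largest prime factor is 89.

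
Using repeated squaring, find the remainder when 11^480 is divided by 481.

11^1 ≡ 11 (mod 481)
11^2 ≡ 11^2 = 121 ≡ 121 (mod 481)
11^4 ≡ 121^2 = 14641 ≡ 211 (mod 481)
11^8 ≡ 211^2 = 44521 ≡ 269 (mod 481)
11^16 ≡ 269^2 = 72361 ≡ 211 (mod 481)
11^32 ≡ 211^2 = 44521 ≡ 269 (mod 481)
11^64 ≡ 269^2 = 72361 ≡ 211 (mod 481)
11^128 ≡ 211^2 = 44521 ≡ 269 (mod 481)
11^256 ≡ 269^2 = 72361 ≡ 211 (mod 481)
480 = 256 + 128 + 64 + 32 in binary powers of 2.
So 11^480 ≡ 211 · 269 · 211 · 269 ≡ 1 (mod 481).
Since the result is 1, base 11 gives no evidence that 481 is composite.

1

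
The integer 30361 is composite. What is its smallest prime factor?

97

30361 is odd.
Digit sum 13, not divisible by 3.
Ends in 1: not divisible by 5.
7: 30361 = 7·4337 + 2
11: 30361 = 11·2760 + 1
13: 30361 = 13·2335 + 6
17: 30361 = 17·1785 + 16
19: 30361 = 19·1597 + 18
23: 30361 = 23·1320 + 1
29: 30361 = 29·1046 + 27
31: 30361 = 31·979 + 12
37: 30361 = 37·820 + 21
41: 30361 = 41·740 + 21
43: 30361 = 43·706 + 3
47: 30361 = 47·645 + 46
53: 30361 = 53·572 + 45
59: 30361 = 59·514 + 35
61: 30361 = 61·497 + 44
67: 30361 = 67·453 + 10
71: 30361 = 71·427 + 44
73: 30361 = 73·415 + 66
79: 30361 = 79·384 + 25
83: 30361 = 83·365 + 66
89: 30361 = 89·341 + 12
97: 30361 = 97·313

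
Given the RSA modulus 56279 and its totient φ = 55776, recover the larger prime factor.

φ(n) = (p−1)(q−1) = n − (p+q) + 1, so p + q = 56279 − 55776 + 1 = 504.
p and q are the roots of t² − 504t + 56279 = 0.
Discriminant: 504² − 4·56279 = 254016 − 225116 = 28900; √28900 = 170.
q = (504 − 170)/2 = 167, p = (504 + 170)/2 = 337.
Check: 167 · 337 = 56279.

337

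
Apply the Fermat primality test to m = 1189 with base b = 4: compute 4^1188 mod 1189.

4^1 ≡ 4 (mod 1189)
4^2 ≡ 4^2 = 16 ≡ 16 (mod 1189)
4^4 ≡ 16^2 = 256 ≡ 256 (mod 1189)
4^8 ≡ 256^2 = 65536 ≡ 141 (mod 1189)
4^16 ≡ 141^2 = 19881 ≡ 857 (mod 1189)
4^32 ≡ 857^2 = 734449 ≡ 836 (mod 1189)
4^64 ≡ 836^2 = 698896 ≡ 953 (mod 1189)
4^128 ≡ 953^2 = 908209 ≡ 1002 (mod 1189)
4^256 ≡ 1002^2 = 1004004 ≡ 488 (mod 1189)
4^512 ≡ 488^2 = 238144 ≡ 344 (mod 1189)
4^1024 ≡ 344^2 = 118336 ≡ 625 (mod 1189)
1188 = 1024 + 128 + 32 + 4 in binary powers of 2.
So 4^1188 ≡ 625 · 1002 · 836 · 256 ≡ 223 (mod 1189).
Since 223 ≠ 1, base 4 is a Fermat witness: 1189 is composite.

223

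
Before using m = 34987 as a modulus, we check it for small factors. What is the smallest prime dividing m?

34987 is odd.
Digit sum 31, not divisible by 3.
Ends in 7: not divisible by 5.
7: 34987 = 7·4998 + 1
11: 34987 = 11·3180 + 7
13: 34987 = 13·2691 + 4
17: 34987 = 17·2058 + 1
19: 34987 = 19·1841 + 8
23: 34987 = 23·1521 + 4
29: 34987 = 29·1206 + 13
31: 34987 = 31·1128 + 19
37: 34987 = 37·945 + 22
41: 34987 = 41·853 + 14
43: 34987 = 43·813 + 28
47: 34987 = 47·744 + 19
53: 34987 = 53·660 + 7
59: 34987 = 59·593

59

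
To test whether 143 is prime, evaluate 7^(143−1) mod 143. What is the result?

7^1 ≡ 7 (mod 143)
7^2 ≡ 7^2 = 49 ≡ 49 (mod 143)
7^4 ≡ 49^2 = 2401 ≡ 113 (mod 143)
7^8 ≡ 113^2 = 12769 ≡ 42 (mod 143)
7^16 ≡ 42^2 = 1764 ≡ 48 (mod 143)
7^32 ≡ 48^2 = 2304 ≡ 16 (mod 143)
7^64 ≡ 16^2 = 256 ≡ 113 (mod 143)
7^128 ≡ 113^2 = 12769 ≡ 42 (mod 143)
142 = 128 + 8 + 4 + 2 in binary powers of 2.
So 7^142 ≡ 42 · 42 · 113 · 49 ≡ 82 (mod 143).
Since 82 ≠ 1, base 7 is a Fermat witness: 143 is composite.

82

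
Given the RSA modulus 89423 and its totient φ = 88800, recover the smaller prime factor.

φ(n) = (p−1)(q−1) = n − (p+q) + 1, so p + q = 89423 − 88800 + 1 = 624.
p and q are the roots of t² − 624t + 89423 = 0.
Discriminant: 624² − 4·89423 = 389376 − 357692 = 31684; √31684 = 178.
q = (624 − 178)/2 = 223, p = (624 + 178)/2 = 401.
Check: 223 · 401 = 89423.

223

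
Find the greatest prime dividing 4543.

4543 = 7 · 649
649 = 11 · 59
59 is prime.
So 4543 = 7 · 11 · 59; the largest prime factor is 59.

59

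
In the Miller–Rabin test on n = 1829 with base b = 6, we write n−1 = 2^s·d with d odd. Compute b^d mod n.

1829 − 1 = 1828 = 2^2 · 457, so d = 457.
6^1 ≡ 6 (mod 1829)
6^2 ≡ 6^2 = 36 ≡ 36 (mod 1829)
6^4 ≡ 36^2 = 1296 ≡ 1296 (mod 1829)
6^8 ≡ 1296^2 = 1679616 ≡ 594 (mod 1829)
6^16 ≡ 594^2 = 352836 ≡ 1668 (mod 1829)
6^32 ≡ 1668^2 = 2782224 ≡ 315 (mod 1829)
6^64 ≡ 315^2 = 99225 ≡ 459 (mod 1829)
6^128 ≡ 459^2 = 210681 ≡ 346 (mod 1829)
6^256 ≡ 346^2 = 119716 ≡ 831 (mod 1829)
457 = 256 + 128 + 64 + 8 + 1 in binary powers of 2.
So 6^457 ≡ 831 · 346 · 459 · 594 · 6 ≡ 1742 (mod 1829).
Squaring chain: 1742 → 253; never reaches −1, so base 6 is a Miller–Rabin witness that 1829 is composite.

1742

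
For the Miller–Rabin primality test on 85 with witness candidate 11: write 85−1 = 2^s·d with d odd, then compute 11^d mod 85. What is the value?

85 − 1 = 84 = 2^2 · 21, so d = 21.
11^1 ≡ 11 (mod 85)
11^2 ≡ 11^2 = 121 ≡ 36 (mod 85)
11^4 ≡ 36^2 = 1296 ≡ 21 (mod 85)
11^8 ≡ 21^2 = 441 ≡ 16 (mod 85)
11^16 ≡ 16^2 = 256 ≡ 1 (mod 85)
21 = 16 + 4 + 1 in binary powers of 2.
So 11^21 ≡ 1 · 21 · 11 ≡ 61 (mod 85).
Squaring chain: 61 → 66; never reaches −1, so base 11 is a Miller–Rabin witness that 85 is composite.

61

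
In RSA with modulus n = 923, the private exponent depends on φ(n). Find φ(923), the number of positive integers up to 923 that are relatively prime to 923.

840

Factor: 923 = 13 · 71.
φ(923) = (13−1) · (71−1) = 12 · 70 = 840.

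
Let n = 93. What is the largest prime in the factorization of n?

93 = 3 · 31
31 is prime.
So 93 = 3 · 31; the largest prime factor is 31.

31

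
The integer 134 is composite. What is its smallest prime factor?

2

134 is even: 2 divides it.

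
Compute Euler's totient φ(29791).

Factor: 29791 = 31^3.
φ(29791) = 31^2·(31−1) = 28830.

28830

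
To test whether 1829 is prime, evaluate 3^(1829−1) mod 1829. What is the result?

3^1 ≡ 3 (mod 1829)
3^2 ≡ 3^2 = 9 ≡ 9 (mod 1829)
3^4 ≡ 9^2 = 81 ≡ 81 (mod 1829)
3^8 ≡ 81^2 = 6561 ≡ 1074 (mod 1829)
3^16 ≡ 1074^2 = 1153476 ≡ 1206 (mod 1829)
3^32 ≡ 1206^2 = 1454436 ≡ 381 (mod 1829)
3^64 ≡ 381^2 = 145161 ≡ 670 (mod 1829)
3^128 ≡ 670^2 = 448900 ≡ 795 (mod 1829)
3^256 ≡ 795^2 = 632025 ≡ 1020 (mod 1829)
3^512 ≡ 1020^2 = 1040400 ≡ 1528 (mod 1829)
3^1024 ≡ 1528^2 = 2334784 ≡ 980 (mod 1829)
1828 = 1024 + 512 + 256 + 32 + 4 in binary powers of 2.
So 3^1828 ≡ 980 · 1528 · 1020 · 381 · 81 ≡ 534 (mod 1829).
Since 534 ≠ 1, base 3 is a Fermat witness: 1829 is composite.

534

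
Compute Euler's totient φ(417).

Factor: 417 = 3 · 139.
φ(417) = (3−1) · (139−1) = 2 · 138 = 276.

276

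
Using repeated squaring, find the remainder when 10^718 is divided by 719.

10^1 ≡ 10 (mod 719)
10^2 ≡ 10^2 = 100 ≡ 100 (mod 719)
10^4 ≡ 100^2 = 10000 ≡ 653 (mod 719)
10^8 ≡ 653^2 = 426409 ≡ 42 (mod 719)
10^16 ≡ 42^2 = 1764 ≡ 326 (mod 719)
10^32 ≡ 326^2 = 106276 ≡ 583 (mod 719)
10^64 ≡ 583^2 = 339889 ≡ 521 (mod 719)
10^128 ≡ 521^2 = 271441 ≡ 378 (mod 719)
10^256 ≡ 378^2 = 142884 ≡ 522 (mod 719)
10^512 ≡ 522^2 = 272484 ≡ 702 (mod 719)
718 = 512 + 128 + 64 + 8 + 4 + 2 in binary powers of 2.
So 10^718 ≡ 702 · 378 · 521 · 42 · 653 · 100 ≡ 1 (mod 719).
Since the result is 1, base 10 gives no evidence that 719 is composite.

1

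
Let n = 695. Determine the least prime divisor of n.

695 is odd.
Digit sum 20, not divisible by 3.
Ends in 5: divisible by 5.

5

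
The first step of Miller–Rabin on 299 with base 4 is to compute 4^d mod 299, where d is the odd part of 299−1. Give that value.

140

299 − 1 = 298 = 2^1 · 149, so d = 149.
4^1 ≡ 4 (mod 299)
4^2 ≡ 4^2 = 16 ≡ 16 (mod 299)
4^4 ≡ 16^2 = 256 ≡ 256 (mod 299)
4^8 ≡ 256^2 = 65536 ≡ 55 (mod 299)
4^16 ≡ 55^2 = 3025 ≡ 35 (mod 299)
4^32 ≡ 35^2 = 1225 ≡ 29 (mod 299)
4^64 ≡ 29^2 = 841 ≡ 243 (mod 299)
4^128 ≡ 243^2 = 59049 ≡ 146 (mod 299)
149 = 128 + 16 + 4 + 1 in binary powers of 2.
So 4^149 ≡ 146 · 35 · 256 · 4 ≡ 140 (mod 299).
Squaring chain: 140; never reaches −1, so base 4 is a Miller–Rabin witness that 299 is composite.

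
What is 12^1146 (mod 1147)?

12^1 ≡ 12 (mod 1147)
12^2 ≡ 12^2 = 144 ≡ 144 (mod 1147)
12^4 ≡ 144^2 = 20736 ≡ 90 (mod 1147)
12^8 ≡ 90^2 = 8100 ≡ 71 (mod 1147)
12^16 ≡ 71^2 = 5041 ≡ 453 (mod 1147)
12^32 ≡ 453^2 = 205209 ≡ 1043 (mod 1147)
12^64 ≡ 1043^2 = 1087849 ≡ 493 (mod 1147)
12^128 ≡ 493^2 = 243049 ≡ 1032 (mod 1147)
12^256 ≡ 1032^2 = 1065024 ≡ 608 (mod 1147)
12^512 ≡ 608^2 = 369664 ≡ 330 (mod 1147)
12^1024 ≡ 330^2 = 108900 ≡ 1082 (mod 1147)
1146 = 1024 + 64 + 32 + 16 + 8 + 2 in binary powers of 2.
So 12^1146 ≡ 1082 · 493 · 1043 · 453 · 71 · 144 ≡ 1025 (mod 1147).
Since 1025 ≠ 1, base 12 is a Fermat witness: 1147 is composite.

1025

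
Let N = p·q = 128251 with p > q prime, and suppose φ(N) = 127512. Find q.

277

φ(n) = (p−1)(q−1) = n − (p+q) + 1, so p + q = 128251 − 127512 + 1 = 740.
p and q are the roots of t² − 740t + 128251 = 0.
Discriminant: 740² − 4·128251 = 547600 − 513004 = 34596; √34596 = 186.
q = (740 − 186)/2 = 277, p = (740 + 186)/2 = 463.
Check: 277 · 463 = 128251.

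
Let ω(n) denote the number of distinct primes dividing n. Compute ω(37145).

37145 = 5 · 7429
7429 = 17 · 437
437 = 19 · 23
37145 = 5 · 17 · 19 · 23, which has 4 distinct prime factors.

4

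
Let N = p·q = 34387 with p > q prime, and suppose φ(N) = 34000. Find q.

φ(n) = (p−1)(q−1) = n − (p+q) + 1, so p + q = 34387 − 34000 + 1 = 388.
p and q are the roots of t² − 388t + 34387 = 0.
Discriminant: 388² − 4·34387 = 150544 − 137548 = 12996; √12996 = 114.
q = (388 − 114)/2 = 137, p = (388 + 114)/2 = 251.
Check: 137 · 251 = 34387.

137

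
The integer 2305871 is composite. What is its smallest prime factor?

53

2305871 is odd.
Digit sum 26, not divisible by 3.
Ends in 1: not divisible by 5.
7: 2305871 = 7·329410 + 1
11: 2305871 = 11·209624 + 7
13: 2305871 = 13·177374 + 9
17: 2305871 = 17·135639 + 8
19: 2305871 = 19·121361 + 12
23: 2305871 = 23·100255 + 6
29: 2305871 = 29·79512 + 23
31: 2305871 = 31·74382 + 29
37: 2305871 = 37·62320 + 31
41: 2305871 = 41·56240 + 31
43: 2305871 = 43·53624 + 39
47: 2305871 = 47·49061 + 4
53: 2305871 = 53·43507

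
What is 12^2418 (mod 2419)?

12^1 ≡ 12 (mod 2419)
12^2 ≡ 12^2 = 144 ≡ 144 (mod 2419)
12^4 ≡ 144^2 = 20736 ≡ 1384 (mod 2419)
12^8 ≡ 1384^2 = 1915456 ≡ 2027 (mod 2419)
12^16 ≡ 2027^2 = 4108729 ≡ 1267 (mod 2419)
12^32 ≡ 1267^2 = 1605289 ≡ 1492 (mod 2419)
12^64 ≡ 1492^2 = 2226064 ≡ 584 (mod 2419)
12^128 ≡ 584^2 = 341056 ≡ 2396 (mod 2419)
12^256 ≡ 2396^2 = 5740816 ≡ 529 (mod 2419)
12^512 ≡ 529^2 = 279841 ≡ 1656 (mod 2419)
12^1024 ≡ 1656^2 = 2742336 ≡ 1609 (mod 2419)
12^2048 ≡ 1609^2 = 2588881 ≡ 551 (mod 2419)
2418 = 2048 + 256 + 64 + 32 + 16 + 2 in binary powers of 2.
So 12^2418 ≡ 551 · 529 · 584 · 1492 · 1267 · 144 ≡ 121 (mod 2419).
Since 121 ≠ 1, base 12 is a Fermat witness: 2419 is composite.

121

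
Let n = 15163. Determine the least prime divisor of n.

15163 is odd.
Digit sum 16, not divisible by 3.
Ends in 3: not divisible by 5.
7: 15163 = 7·2166 + 1
11: 15163 = 11·1378 + 5
13: 15163 = 13·1166 + 5
17: 15163 = 17·891 + 16
19: 15163 = 19·798 + 1
23: 15163 = 23·659 + 6
29: 15163 = 29·522 + 25
31: 15163 = 31·489 + 4
37: 15163 = 37·409 + 30
41: 15163 = 41·369 + 34
43: 15163 = 43·352 + 27
47: 15163 = 47·322 + 29
53: 15163 = 53·286 + 5
59: 15163 = 59·257

59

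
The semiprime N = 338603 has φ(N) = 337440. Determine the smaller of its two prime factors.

571

φ(n) = (p−1)(q−1) = n − (p+q) + 1, so p + q = 338603 − 337440 + 1 = 1164.
p and q are the roots of t² − 1164t + 338603 = 0.
Discriminant: 1164² − 4·338603 = 1354896 − 1354412 = 484; √484 = 22.
q = (1164 − 22)/2 = 571, p = (1164 + 22)/2 = 593.
Check: 571 · 593 = 338603.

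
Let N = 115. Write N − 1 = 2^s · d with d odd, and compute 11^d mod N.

86

115 − 1 = 114 = 2^1 · 57, so d = 57.
11^1 ≡ 11 (mod 115)
11^2 ≡ 11^2 = 121 ≡ 6 (mod 115)
11^4 ≡ 6^2 = 36 ≡ 36 (mod 115)
11^8 ≡ 36^2 = 1296 ≡ 31 (mod 115)
11^16 ≡ 31^2 = 961 ≡ 41 (mod 115)
11^32 ≡ 41^2 = 1681 ≡ 71 (mod 115)
57 = 32 + 16 + 8 + 1 in binary powers of 2.
So 11^57 ≡ 71 · 41 · 31 · 11 ≡ 86 (mod 115).
Squaring chain: 86; never reaches −1, so base 11 is a Miller–Rabin witness that 115 is composite.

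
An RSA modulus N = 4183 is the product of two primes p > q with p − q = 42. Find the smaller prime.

Since p = q + 42, we have 4183 = q(q + 42), so q² + 42q − 4183 = 0.
Discriminant: 42² + 4·4183 = 1764 + 16732 = 18496; √18496 = 136.
q = (−42 + 136)/2 = 47, and p = q + 42 = 89.
Check: 47 · 89 = 4183.

47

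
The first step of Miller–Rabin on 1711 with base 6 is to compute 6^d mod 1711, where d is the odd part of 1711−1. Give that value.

1711 − 1 = 1710 = 2^1 · 855, so d = 855.
6^1 ≡ 6 (mod 1711)
6^2 ≡ 6^2 = 36 ≡ 36 (mod 1711)
6^4 ≡ 36^2 = 1296 ≡ 1296 (mod 1711)
6^8 ≡ 1296^2 = 1679616 ≡ 1125 (mod 1711)
6^16 ≡ 1125^2 = 1265625 ≡ 1196 (mod 1711)
6^32 ≡ 1196^2 = 1430416 ≡ 20 (mod 1711)
6^64 ≡ 20^2 = 400 ≡ 400 (mod 1711)
6^128 ≡ 400^2 = 160000 ≡ 877 (mod 1711)
6^256 ≡ 877^2 = 769129 ≡ 890 (mod 1711)
6^512 ≡ 890^2 = 792100 ≡ 1618 (mod 1711)
855 = 512 + 256 + 64 + 16 + 4 + 2 + 1 in binary powers of 2.
So 6^855 ≡ 1618 · 890 · 400 · 1196 · 1296 · 36 · 6 ≡ 760 (mod 1711).
Squaring chain: 760; never reaches −1, so base 6 is a Miller–Rabin witness that 1711 is composite.

760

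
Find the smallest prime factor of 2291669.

2291669 is odd.
Digit sum 35, not divisible by 3.
Ends in 9: not divisible by 5.
7: 2291669 = 7·327381 + 2
11: 2291669 = 11·208333 + 6
13: 2291669 = 13·176282 + 3
17: 2291669 = 17·134804 + 1
19: 2291669 = 19·120614 + 3
23: 2291669 = 23·99637 + 18
29: 2291669 = 29·79023 + 2
31: 2291669 = 31·73924 + 25
37: 2291669 = 37·61937

37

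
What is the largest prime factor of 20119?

59

20119 = 11 · 1829
1829 = 31 · 59
59 is prime.
So 20119 = 11 · 31 · 59; the largest prime factor is 59.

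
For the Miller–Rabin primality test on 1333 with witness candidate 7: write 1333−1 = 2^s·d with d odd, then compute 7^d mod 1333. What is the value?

343

1333 − 1 = 1332 = 2^2 · 333, so d = 333.
7^1 ≡ 7 (mod 1333)
7^2 ≡ 7^2 = 49 ≡ 49 (mod 1333)
7^4 ≡ 49^2 = 2401 ≡ 1068 (mod 1333)
7^8 ≡ 1068^2 = 1140624 ≡ 909 (mod 1333)
7^16 ≡ 909^2 = 826281 ≡ 1154 (mod 1333)
7^32 ≡ 1154^2 = 1331716 ≡ 49 (mod 1333)
7^64 ≡ 49^2 = 2401 ≡ 1068 (mod 1333)
7^128 ≡ 1068^2 = 1140624 ≡ 909 (mod 1333)
7^256 ≡ 909^2 = 826281 ≡ 1154 (mod 1333)
333 = 256 + 64 + 8 + 4 + 1 in binary powers of 2.
So 7^333 ≡ 1154 · 1068 · 909 · 1068 · 7 ≡ 343 (mod 1333).
Squaring chain: 343 → 345; never reaches −1, so base 7 is a Miller–Rabin witness that 1333 is composite.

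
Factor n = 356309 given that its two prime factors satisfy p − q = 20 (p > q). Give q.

Since p = q + 20, we have 356309 = q(q + 20), so q² + 20q − 356309 = 0.
Discriminant: 20² + 4·356309 = 400 + 1425236 = 1425636; √1425636 = 1194.
q = (−20 + 1194)/2 = 587, and p = q + 20 = 607.
Check: 587 · 607 = 356309.

587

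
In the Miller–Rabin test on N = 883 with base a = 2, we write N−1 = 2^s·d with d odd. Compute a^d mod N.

882

883 − 1 = 882 = 2^1 · 441, so d = 441.
2^1 ≡ 2 (mod 883)
2^2 ≡ 2^2 = 4 ≡ 4 (mod 883)
2^4 ≡ 4^2 = 16 ≡ 16 (mod 883)
2^8 ≡ 16^2 = 256 ≡ 256 (mod 883)
2^16 ≡ 256^2 = 65536 ≡ 194 (mod 883)
2^32 ≡ 194^2 = 37636 ≡ 550 (mod 883)
2^64 ≡ 550^2 = 302500 ≡ 514 (mod 883)
2^128 ≡ 514^2 = 264196 ≡ 179 (mod 883)
2^256 ≡ 179^2 = 32041 ≡ 253 (mod 883)
441 = 256 + 128 + 32 + 16 + 8 + 1 in binary powers of 2.
So 2^441 ≡ 253 · 179 · 550 · 194 · 256 · 2 ≡ 882 (mod 883).
Since 2^d ≡ 882 (mod 883), base 2 does not prove 883 composite.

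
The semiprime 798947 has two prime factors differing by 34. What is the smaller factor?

877

Since p = q + 34, we have 798947 = q(q + 34), so q² + 34q − 798947 = 0.
Discriminant: 34² + 4·798947 = 1156 + 3195788 = 3196944; √3196944 = 1788.
q = (−34 + 1788)/2 = 877, and p = q + 34 = 911.
Check: 877 · 911 = 798947.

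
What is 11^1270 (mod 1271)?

11^1 ≡ 11 (mod 1271)
11^2 ≡ 11^2 = 121 ≡ 121 (mod 1271)
11^4 ≡ 121^2 = 14641 ≡ 660 (mod 1271)
11^8 ≡ 660^2 = 435600 ≡ 918 (mod 1271)
11^16 ≡ 918^2 = 842724 ≡ 51 (mod 1271)
11^32 ≡ 51^2 = 2601 ≡ 59 (mod 1271)
11^64 ≡ 59^2 = 3481 ≡ 939 (mod 1271)
11^128 ≡ 939^2 = 881721 ≡ 918 (mod 1271)
11^256 ≡ 918^2 = 842724 ≡ 51 (mod 1271)
11^512 ≡ 51^2 = 2601 ≡ 59 (mod 1271)
11^1024 ≡ 59^2 = 3481 ≡ 939 (mod 1271)
1270 = 1024 + 128 + 64 + 32 + 16 + 4 + 2 in binary powers of 2.
So 11^1270 ≡ 939 · 918 · 939 · 59 · 51 · 660 · 121 ≡ 811 (mod 1271).
Since 811 ≠ 1, base 11 is a Fermat witness: 1271 is composite.

811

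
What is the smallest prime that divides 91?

7

91 is odd.
Digit sum 10, not divisible by 3.
Ends in 1: not divisible by 5.
7: 91 = 7·13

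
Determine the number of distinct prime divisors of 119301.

119301 = 3 · 39767
39767 = 7 · 5681
5681 = 13 · 437
437 = 19 · 23
119301 = 3 · 7 · 13 · 19 · 23, which has 5 distinct prime factors.

5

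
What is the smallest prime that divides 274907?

274907 is odd.
Digit sum 29, not divisible by 3.
Ends in 7: not divisible by 5.
7: 274907 = 7·39272 + 3
11: 274907 = 11·24991 + 6
13: 274907 = 13·21146 + 9
17: 274907 = 17·16171

17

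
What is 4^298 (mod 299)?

165

4^1 ≡ 4 (mod 299)
4^2 ≡ 4^2 = 16 ≡ 16 (mod 299)
4^4 ≡ 16^2 = 256 ≡ 256 (mod 299)
4^8 ≡ 256^2 = 65536 ≡ 55 (mod 299)
4^16 ≡ 55^2 = 3025 ≡ 35 (mod 299)
4^32 ≡ 35^2 = 1225 ≡ 29 (mod 299)
4^64 ≡ 29^2 = 841 ≡ 243 (mod 299)
4^128 ≡ 243^2 = 59049 ≡ 146 (mod 299)
4^256 ≡ 146^2 = 21316 ≡ 87 (mod 299)
298 = 256 + 32 + 8 + 2 in binary powers of 2.
So 4^298 ≡ 87 · 29 · 55 · 16 ≡ 165 (mod 299).
Since 165 ≠ 1, base 4 is a Fermat witness: 299 is composite.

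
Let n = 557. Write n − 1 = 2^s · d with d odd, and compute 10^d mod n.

556

557 − 1 = 556 = 2^2 · 139, so d = 139.
10^1 ≡ 10 (mod 557)
10^2 ≡ 10^2 = 100 ≡ 100 (mod 557)
10^4 ≡ 100^2 = 10000 ≡ 531 (mod 557)
10^8 ≡ 531^2 = 281961 ≡ 119 (mod 557)
10^16 ≡ 119^2 = 14161 ≡ 236 (mod 557)
10^32 ≡ 236^2 = 55696 ≡ 553 (mod 557)
10^64 ≡ 553^2 = 305809 ≡ 16 (mod 557)
10^128 ≡ 16^2 = 256 ≡ 256 (mod 557)
139 = 128 + 8 + 2 + 1 in binary powers of 2.
So 10^139 ≡ 256 · 119 · 100 · 10 ≡ 556 (mod 557).
Since 10^d ≡ 556 (mod 557), base 10 does not prove 557 composite.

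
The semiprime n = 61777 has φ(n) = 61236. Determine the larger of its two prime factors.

φ(n) = (p−1)(q−1) = n − (p+q) + 1, so p + q = 61777 − 61236 + 1 = 542.
p and q are the roots of t² − 542t + 61777 = 0.
Discriminant: 542² − 4·61777 = 293764 − 247108 = 46656; √46656 = 216.
q = (542 − 216)/2 = 163, p = (542 + 216)/2 = 379.
Check: 163 · 379 = 61777.

379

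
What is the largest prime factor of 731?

731 = 17 · 43
43 is prime.
So 731 = 17 · 43; the largest prime factor is 43.

43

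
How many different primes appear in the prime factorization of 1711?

2

1711 = 29 · 59
1711 = 29 · 59, which has 2 distinct prime factors.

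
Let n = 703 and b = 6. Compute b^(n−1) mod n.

6^1 ≡ 6 (mod 703)
6^2 ≡ 6^2 = 36 ≡ 36 (mod 703)
6^4 ≡ 36^2 = 1296 ≡ 593 (mod 703)
6^8 ≡ 593^2 = 351649 ≡ 149 (mod 703)
6^16 ≡ 149^2 = 22201 ≡ 408 (mod 703)
6^32 ≡ 408^2 = 166464 ≡ 556 (mod 703)
6^64 ≡ 556^2 = 309136 ≡ 519 (mod 703)
6^128 ≡ 519^2 = 269361 ≡ 112 (mod 703)
6^256 ≡ 112^2 = 12544 ≡ 593 (mod 703)
6^512 ≡ 593^2 = 351649 ≡ 149 (mod 703)
702 = 512 + 128 + 32 + 16 + 8 + 4 + 2 in binary powers of 2.
So 6^702 ≡ 149 · 112 · 556 · 408 · 149 · 593 · 36 ≡ 628 (mod 703).
Since 628 ≠ 1, base 6 is a Fermat witness: 703 is composite.

628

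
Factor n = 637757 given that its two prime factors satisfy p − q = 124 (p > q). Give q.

Since p = q + 124, we have 637757 = q(q + 124), so q² + 124q − 637757 = 0.
Discriminant: 124² + 4·637757 = 15376 + 2551028 = 2566404; √2566404 = 1602.
q = (−124 + 1602)/2 = 739, and p = q + 124 = 863.
Check: 739 · 863 = 637757.

739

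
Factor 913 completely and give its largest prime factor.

83

913 = 11 · 83
83 is prime.
So 913 = 11 · 83; the largest prime factor is 83.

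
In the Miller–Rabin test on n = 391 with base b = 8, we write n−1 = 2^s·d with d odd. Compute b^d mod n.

391 − 1 = 390 = 2^1 · 195, so d = 195.
8^1 ≡ 8 (mod 391)
8^2 ≡ 8^2 = 64 ≡ 64 (mod 391)
8^4 ≡ 64^2 = 4096 ≡ 186 (mod 391)
8^8 ≡ 186^2 = 34596 ≡ 188 (mod 391)
8^16 ≡ 188^2 = 35344 ≡ 154 (mod 391)
8^32 ≡ 154^2 = 23716 ≡ 256 (mod 391)
8^64 ≡ 256^2 = 65536 ≡ 239 (mod 391)
8^128 ≡ 239^2 = 57121 ≡ 35 (mod 391)
195 = 128 + 64 + 2 + 1 in binary powers of 2.
So 8^195 ≡ 35 · 239 · 64 · 8 ≡ 257 (mod 391).
Squaring chain: 257; never reaches −1, so base 8 is a Miller–Rabin witness that 391 is composite.

257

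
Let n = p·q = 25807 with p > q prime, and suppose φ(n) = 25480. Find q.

φ(n) = (p−1)(q−1) = n − (p+q) + 1, so p + q = 25807 − 25480 + 1 = 328.
p and q are the roots of t² − 328t + 25807 = 0.
Discriminant: 328² − 4·25807 = 107584 − 103228 = 4356; √4356 = 66.
q = (328 − 66)/2 = 131, p = (328 + 66)/2 = 197.
Check: 131 · 197 = 25807.

131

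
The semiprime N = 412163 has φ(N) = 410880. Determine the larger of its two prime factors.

φ(n) = (p−1)(q−1) = n − (p+q) + 1, so p + q = 412163 − 410880 + 1 = 1284.
p and q are the roots of t² − 1284t + 412163 = 0.
Discriminant: 1284² − 4·412163 = 1648656 − 1648652 = 4; √4 = 2.
q = (1284 − 2)/2 = 641, p = (1284 + 2)/2 = 643.
Check: 641 · 643 = 412163.

643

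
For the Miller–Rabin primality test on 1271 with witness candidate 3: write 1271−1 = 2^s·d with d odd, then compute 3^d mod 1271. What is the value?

1271 − 1 = 1270 = 2^1 · 635, so d = 635.
3^1 ≡ 3 (mod 1271)
3^2 ≡ 3^2 = 9 ≡ 9 (mod 1271)
3^4 ≡ 9^2 = 81 ≡ 81 (mod 1271)
3^8 ≡ 81^2 = 6561 ≡ 206 (mod 1271)
3^16 ≡ 206^2 = 42436 ≡ 493 (mod 1271)
3^32 ≡ 493^2 = 243049 ≡ 288 (mod 1271)
3^64 ≡ 288^2 = 82944 ≡ 329 (mod 1271)
3^128 ≡ 329^2 = 108241 ≡ 206 (mod 1271)
3^256 ≡ 206^2 = 42436 ≡ 493 (mod 1271)
3^512 ≡ 493^2 = 243049 ≡ 288 (mod 1271)
635 = 512 + 64 + 32 + 16 + 8 + 2 + 1 in binary powers of 2.
So 3^635 ≡ 288 · 329 · 288 · 493 · 206 · 9 · 3 ≡ 150 (mod 1271).
Squaring chain: 150; never reaches −1, so base 3 is a Miller–Rabin witness that 1271 is composite.

150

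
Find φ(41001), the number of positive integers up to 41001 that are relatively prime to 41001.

26832

Factor: 41001 = 3 · 79 · 173.
φ(41001) = (3−1) · (79−1) · (173−1) = 2 · 78 · 172 = 26832.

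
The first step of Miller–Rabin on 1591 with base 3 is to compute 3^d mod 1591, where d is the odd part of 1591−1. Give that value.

1591 − 1 = 1590 = 2^1 · 795, so d = 795.
3^1 ≡ 3 (mod 1591)
3^2 ≡ 3^2 = 9 ≡ 9 (mod 1591)
3^4 ≡ 9^2 = 81 ≡ 81 (mod 1591)
3^8 ≡ 81^2 = 6561 ≡ 197 (mod 1591)
3^16 ≡ 197^2 = 38809 ≡ 625 (mod 1591)
3^32 ≡ 625^2 = 390625 ≡ 830 (mod 1591)
3^64 ≡ 830^2 = 688900 ≡ 1588 (mod 1591)
3^128 ≡ 1588^2 = 2521744 ≡ 9 (mod 1591)
3^256 ≡ 9^2 = 81 ≡ 81 (mod 1591)
3^512 ≡ 81^2 = 6561 ≡ 197 (mod 1591)
795 = 512 + 256 + 16 + 8 + 2 + 1 in binary powers of 2.
So 3^795 ≡ 197 · 81 · 625 · 197 · 9 · 3 ≡ 1470 (mod 1591).
Squaring chain: 1470; never reaches −1, so base 3 is a Miller–Rabin witness that 1591 is composite.

1470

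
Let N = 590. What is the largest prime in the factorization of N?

590 = 2 · 295
295 = 5 · 59
59 is prime.
So 590 = 2 · 5 · 59; the largest prime factor is 59.

59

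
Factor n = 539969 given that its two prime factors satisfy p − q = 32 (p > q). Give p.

Since p = q + 32, we have 539969 = q(q + 32), so q² + 32q − 539969 = 0.
Discriminant: 32² + 4·539969 = 1024 + 2159876 = 2160900; √2160900 = 1470.
q = (−32 + 1470)/2 = 719, and p = q + 32 = 751.
Check: 719 · 751 = 539969.

751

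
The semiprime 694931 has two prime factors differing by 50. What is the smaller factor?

Since p = q + 50, we have 694931 = q(q + 50), so q² + 50q − 694931 = 0.
Discriminant: 50² + 4·694931 = 2500 + 2779724 = 2782224; √2782224 = 1668.
q = (−50 + 1668)/2 = 809, and p = q + 50 = 859.
Check: 809 · 859 = 694931.

809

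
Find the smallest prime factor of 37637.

37637 is odd.
Digit sum 26, not divisible by 3.
Ends in 7: not divisible by 5.
7: 37637 = 7·5376 + 5
11: 37637 = 11·3421 + 6
13: 37637 = 13·2895 + 2
17: 37637 = 17·2213 + 16
19: 37637 = 19·1980 + 17
23: 37637 = 23·1636 + 9
29: 37637 = 29·1297 + 24
31: 37637 = 31·1214 + 3
37: 37637 = 37·1017 + 8
41: 37637 = 41·917 + 40
43: 37637 = 43·875 + 12
47: 37637 = 47·800 + 37
53: 37637 = 53·710 + 7
59: 37637 = 59·637 + 54
61: 37637 = 61·617

61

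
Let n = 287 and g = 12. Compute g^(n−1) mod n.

12^1 ≡ 12 (mod 287)
12^2 ≡ 12^2 = 144 ≡ 144 (mod 287)
12^4 ≡ 144^2 = 20736 ≡ 72 (mod 287)
12^8 ≡ 72^2 = 5184 ≡ 18 (mod 287)
12^16 ≡ 18^2 = 324 ≡ 37 (mod 287)
12^32 ≡ 37^2 = 1369 ≡ 221 (mod 287)
12^64 ≡ 221^2 = 48841 ≡ 51 (mod 287)
12^128 ≡ 51^2 = 2601 ≡ 18 (mod 287)
12^256 ≡ 18^2 = 324 ≡ 37 (mod 287)
286 = 256 + 16 + 8 + 4 + 2 in binary powers of 2.
So 12^286 ≡ 37 · 37 · 18 · 72 · 144 ≡ 282 (mod 287).
Since 282 ≠ 1, base 12 is a Fermat witness: 287 is composite.

282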